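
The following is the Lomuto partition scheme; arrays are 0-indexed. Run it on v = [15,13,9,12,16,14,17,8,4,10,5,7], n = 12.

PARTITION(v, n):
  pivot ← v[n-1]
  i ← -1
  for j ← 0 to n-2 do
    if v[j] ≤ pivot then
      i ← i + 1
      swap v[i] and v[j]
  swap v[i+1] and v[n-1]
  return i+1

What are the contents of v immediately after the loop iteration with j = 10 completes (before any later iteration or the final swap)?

[4,5,9,12,16,14,17,8,15,10,13,7]

pivot = v[11] = 7; i = -1
j=0: v[0]=15 > 7 → no swap
j=1: v[1]=13 > 7 → no swap
j=2: v[2]=9 > 7 → no swap
j=3: v[3]=12 > 7 → no swap
j=4: v[4]=16 > 7 → no swap
j=5: v[5]=14 > 7 → no swap
j=6: v[6]=17 > 7 → no swap
j=7: v[7]=8 > 7 → no swap
j=8: v[8]=4 ≤ 7 → i=0, swap v[0],v[8] → [4,13,9,12,16,14,17,8,15,10,5,7]
j=9: v[9]=10 > 7 → no swap
j=10: v[10]=5 ≤ 7 → i=1, swap v[1],v[10] → [4,5,9,12,16,14,17,8,15,10,13,7]
(after j=10) v = [4,5,9,12,16,14,17,8,15,10,13,7]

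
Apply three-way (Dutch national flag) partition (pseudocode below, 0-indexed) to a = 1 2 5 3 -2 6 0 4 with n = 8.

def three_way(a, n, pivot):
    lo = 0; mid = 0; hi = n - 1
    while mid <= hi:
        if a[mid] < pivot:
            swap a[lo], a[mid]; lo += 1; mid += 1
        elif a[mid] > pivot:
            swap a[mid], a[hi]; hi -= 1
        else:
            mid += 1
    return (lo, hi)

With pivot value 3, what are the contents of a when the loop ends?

1 2 0 -2 3 6 4 5

pivot = 3; lo=0, mid=0, hi=7
a[mid]=1<3: swap a[0],a[0]; lo=1,mid=1 → 1 2 5 3 -2 6 0 4
a[mid]=2<3: swap a[1],a[1]; lo=2,mid=2 → 1 2 5 3 -2 6 0 4
a[mid]=5>3: swap a[2],a[7]; hi=6 → 1 2 4 3 -2 6 0 5
a[mid]=4>3: swap a[2],a[6]; hi=5 → 1 2 0 3 -2 6 4 5
a[mid]=0<3: swap a[2],a[2]; lo=3,mid=3 → 1 2 0 3 -2 6 4 5
a[mid]=3=3: mid=4
a[mid]=-2<3: swap a[3],a[4]; lo=4,mid=5 → 1 2 0 -2 3 6 4 5
a[mid]=6>3: swap a[5],a[5]; hi=4 → 1 2 0 -2 3 6 4 5
end: lo=4, hi=4; a = 1 2 0 -2 3 6 4 5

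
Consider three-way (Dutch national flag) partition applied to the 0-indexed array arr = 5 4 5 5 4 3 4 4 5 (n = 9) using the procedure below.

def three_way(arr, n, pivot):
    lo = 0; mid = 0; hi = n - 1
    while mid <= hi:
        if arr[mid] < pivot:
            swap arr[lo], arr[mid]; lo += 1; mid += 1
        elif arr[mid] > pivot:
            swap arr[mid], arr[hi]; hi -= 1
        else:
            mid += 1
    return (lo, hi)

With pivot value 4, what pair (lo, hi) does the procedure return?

lo=0 mid=0 hi=8
5>4: swap(0,8), hi=7 ⇒ 5 4 5 5 4 3 4 4 5
5>4: swap(0,7), hi=6 ⇒ 4 4 5 5 4 3 4 5 5
4=4: mid=1
4=4: mid=2
5>4: swap(2,6), hi=5 ⇒ 4 4 4 5 4 3 5 5 5
4=4: mid=3
5>4: swap(3,5), hi=4 ⇒ 4 4 4 3 4 5 5 5 5
3<4: swap(0,3), lo=1 mid=4 ⇒ 3 4 4 4 4 5 5 5 5
4=4: mid=5
done. lo=1 hi=4; arr=3 4 4 4 4 5 5 5 5

(1, 4)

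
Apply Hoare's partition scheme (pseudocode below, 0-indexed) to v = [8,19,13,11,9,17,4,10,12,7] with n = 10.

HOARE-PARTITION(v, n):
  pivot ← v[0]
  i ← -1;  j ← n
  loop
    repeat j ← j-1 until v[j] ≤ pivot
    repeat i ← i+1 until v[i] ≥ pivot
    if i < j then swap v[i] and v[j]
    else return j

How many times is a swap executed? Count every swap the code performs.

2

pivot = v[0] = 8; i = -1, j = 10
j→9 (v[9]=7≤8), i→0 (v[0]=8≥8); i<j, swap → [7,19,13,11,9,17,4,10,12,8]
j→6 (v[6]=4≤8), i→1 (v[1]=19≥8); i<j, swap → [7,4,13,11,9,17,19,10,12,8]
j→1, i→2; i≥j, return j=1. v = [7,4,13,11,9,17,19,10,12,8]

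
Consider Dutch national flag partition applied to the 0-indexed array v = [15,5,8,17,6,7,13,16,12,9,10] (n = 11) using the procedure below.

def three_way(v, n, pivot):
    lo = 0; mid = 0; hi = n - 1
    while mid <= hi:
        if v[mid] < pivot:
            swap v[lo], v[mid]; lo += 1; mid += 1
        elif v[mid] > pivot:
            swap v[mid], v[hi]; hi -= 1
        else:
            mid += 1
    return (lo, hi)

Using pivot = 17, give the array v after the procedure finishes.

[15,5,8,6,7,13,16,12,9,10,17]

lo=0 mid=0 hi=10
15<17: swap(0,0), lo=1 mid=1 ⇒ [15,5,8,17,6,7,13,16,12,9,10]
5<17: swap(1,1), lo=2 mid=2 ⇒ [15,5,8,17,6,7,13,16,12,9,10]
8<17: swap(2,2), lo=3 mid=3 ⇒ [15,5,8,17,6,7,13,16,12,9,10]
17=17: mid=4
6<17: swap(3,4), lo=4 mid=5 ⇒ [15,5,8,6,17,7,13,16,12,9,10]
7<17: swap(4,5), lo=5 mid=6 ⇒ [15,5,8,6,7,17,13,16,12,9,10]
13<17: swap(5,6), lo=6 mid=7 ⇒ [15,5,8,6,7,13,17,16,12,9,10]
16<17: swap(6,7), lo=7 mid=8 ⇒ [15,5,8,6,7,13,16,17,12,9,10]
12<17: swap(7,8), lo=8 mid=9 ⇒ [15,5,8,6,7,13,16,12,17,9,10]
9<17: swap(8,9), lo=9 mid=10 ⇒ [15,5,8,6,7,13,16,12,9,17,10]
10<17: swap(9,10), lo=10 mid=11 ⇒ [15,5,8,6,7,13,16,12,9,10,17]
done. lo=10 hi=10; v=[15,5,8,6,7,13,16,12,9,10,17]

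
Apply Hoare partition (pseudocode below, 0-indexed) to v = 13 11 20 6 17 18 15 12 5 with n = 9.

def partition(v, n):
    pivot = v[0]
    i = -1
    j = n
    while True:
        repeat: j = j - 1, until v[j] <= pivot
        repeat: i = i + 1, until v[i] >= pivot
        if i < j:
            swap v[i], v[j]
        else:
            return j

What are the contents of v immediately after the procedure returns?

5 11 12 6 17 18 15 20 13

pivot=13
j stops at 8 (5), i stops at 0 (13); swap ⇒ 5 11 20 6 17 18 15 12 13
j stops at 7 (12), i stops at 2 (20); swap ⇒ 5 11 12 6 17 18 15 20 13
j stops at 3, i stops at 4; i≥j ⇒ return 3. v=5 11 12 6 17 18 15 20 13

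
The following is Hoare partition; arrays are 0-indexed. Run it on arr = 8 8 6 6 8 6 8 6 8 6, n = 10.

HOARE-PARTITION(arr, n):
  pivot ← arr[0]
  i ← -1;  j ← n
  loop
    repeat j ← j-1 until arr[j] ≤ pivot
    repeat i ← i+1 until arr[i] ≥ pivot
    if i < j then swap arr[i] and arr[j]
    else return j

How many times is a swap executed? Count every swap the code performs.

pivot=8
j stops at 9 (6), i stops at 0 (8); swap ⇒ 6 8 6 6 8 6 8 6 8 8
j stops at 8 (8), i stops at 1 (8); swap ⇒ 6 8 6 6 8 6 8 6 8 8
j stops at 7 (6), i stops at 4 (8); swap ⇒ 6 8 6 6 6 6 8 8 8 8
j stops at 6, i stops at 6; i≥j ⇒ return 6. arr=6 8 6 6 6 6 8 8 8 8

3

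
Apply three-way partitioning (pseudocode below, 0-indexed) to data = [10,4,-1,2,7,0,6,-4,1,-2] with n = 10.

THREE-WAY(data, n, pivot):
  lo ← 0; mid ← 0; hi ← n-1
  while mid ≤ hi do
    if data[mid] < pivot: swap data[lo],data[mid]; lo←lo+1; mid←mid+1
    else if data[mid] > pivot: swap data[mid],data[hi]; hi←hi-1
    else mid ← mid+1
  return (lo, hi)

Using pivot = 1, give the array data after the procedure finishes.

pivot = 1; lo=0, mid=0, hi=9
data[mid]=10>1: swap data[0],data[9]; hi=8 → [-2,4,-1,2,7,0,6,-4,1,10]
data[mid]=-2<1: swap data[0],data[0]; lo=1,mid=1 → [-2,4,-1,2,7,0,6,-4,1,10]
data[mid]=4>1: swap data[1],data[8]; hi=7 → [-2,1,-1,2,7,0,6,-4,4,10]
data[mid]=1=1: mid=2
data[mid]=-1<1: swap data[1],data[2]; lo=2,mid=3 → [-2,-1,1,2,7,0,6,-4,4,10]
data[mid]=2>1: swap data[3],data[7]; hi=6 → [-2,-1,1,-4,7,0,6,2,4,10]
data[mid]=-4<1: swap data[2],data[3]; lo=3,mid=4 → [-2,-1,-4,1,7,0,6,2,4,10]
data[mid]=7>1: swap data[4],data[6]; hi=5 → [-2,-1,-4,1,6,0,7,2,4,10]
data[mid]=6>1: swap data[4],data[5]; hi=4 → [-2,-1,-4,1,0,6,7,2,4,10]
data[mid]=0<1: swap data[3],data[4]; lo=4,mid=5 → [-2,-1,-4,0,1,6,7,2,4,10]
end: lo=4, hi=4; data = [-2,-1,-4,0,1,6,7,2,4,10]

[-2,-1,-4,0,1,6,7,2,4,10]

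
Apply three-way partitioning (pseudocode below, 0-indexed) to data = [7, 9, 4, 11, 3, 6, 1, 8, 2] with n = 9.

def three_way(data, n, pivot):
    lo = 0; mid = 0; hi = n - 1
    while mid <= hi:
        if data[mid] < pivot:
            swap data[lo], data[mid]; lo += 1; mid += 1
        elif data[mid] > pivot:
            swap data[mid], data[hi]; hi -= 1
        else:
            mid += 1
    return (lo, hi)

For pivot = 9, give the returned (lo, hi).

lo=0 mid=0 hi=8
7<9: swap(0,0), lo=1 mid=1 ⇒ [7, 9, 4, 11, 3, 6, 1, 8, 2]
9=9: mid=2
4<9: swap(1,2), lo=2 mid=3 ⇒ [7, 4, 9, 11, 3, 6, 1, 8, 2]
11>9: swap(3,8), hi=7 ⇒ [7, 4, 9, 2, 3, 6, 1, 8, 11]
2<9: swap(2,3), lo=3 mid=4 ⇒ [7, 4, 2, 9, 3, 6, 1, 8, 11]
3<9: swap(3,4), lo=4 mid=5 ⇒ [7, 4, 2, 3, 9, 6, 1, 8, 11]
6<9: swap(4,5), lo=5 mid=6 ⇒ [7, 4, 2, 3, 6, 9, 1, 8, 11]
1<9: swap(5,6), lo=6 mid=7 ⇒ [7, 4, 2, 3, 6, 1, 9, 8, 11]
8<9: swap(6,7), lo=7 mid=8 ⇒ [7, 4, 2, 3, 6, 1, 8, 9, 11]
done. lo=7 hi=7; data=[7, 4, 2, 3, 6, 1, 8, 9, 11]

(7, 7)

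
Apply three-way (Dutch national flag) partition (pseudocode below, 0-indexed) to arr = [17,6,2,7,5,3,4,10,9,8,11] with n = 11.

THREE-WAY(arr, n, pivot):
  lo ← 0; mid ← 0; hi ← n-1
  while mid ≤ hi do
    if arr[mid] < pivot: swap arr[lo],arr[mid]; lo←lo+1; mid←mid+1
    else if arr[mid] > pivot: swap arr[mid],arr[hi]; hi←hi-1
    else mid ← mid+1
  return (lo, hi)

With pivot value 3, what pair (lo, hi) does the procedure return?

(1, 1)

lo=0 mid=0 hi=10
17>3: swap(0,10), hi=9 ⇒ [11,6,2,7,5,3,4,10,9,8,17]
11>3: swap(0,9), hi=8 ⇒ [8,6,2,7,5,3,4,10,9,11,17]
8>3: swap(0,8), hi=7 ⇒ [9,6,2,7,5,3,4,10,8,11,17]
9>3: swap(0,7), hi=6 ⇒ [10,6,2,7,5,3,4,9,8,11,17]
10>3: swap(0,6), hi=5 ⇒ [4,6,2,7,5,3,10,9,8,11,17]
4>3: swap(0,5), hi=4 ⇒ [3,6,2,7,5,4,10,9,8,11,17]
3=3: mid=1
6>3: swap(1,4), hi=3 ⇒ [3,5,2,7,6,4,10,9,8,11,17]
5>3: swap(1,3), hi=2 ⇒ [3,7,2,5,6,4,10,9,8,11,17]
7>3: swap(1,2), hi=1 ⇒ [3,2,7,5,6,4,10,9,8,11,17]
2<3: swap(0,1), lo=1 mid=2 ⇒ [2,3,7,5,6,4,10,9,8,11,17]
done. lo=1 hi=1; arr=[2,3,7,5,6,4,10,9,8,11,17]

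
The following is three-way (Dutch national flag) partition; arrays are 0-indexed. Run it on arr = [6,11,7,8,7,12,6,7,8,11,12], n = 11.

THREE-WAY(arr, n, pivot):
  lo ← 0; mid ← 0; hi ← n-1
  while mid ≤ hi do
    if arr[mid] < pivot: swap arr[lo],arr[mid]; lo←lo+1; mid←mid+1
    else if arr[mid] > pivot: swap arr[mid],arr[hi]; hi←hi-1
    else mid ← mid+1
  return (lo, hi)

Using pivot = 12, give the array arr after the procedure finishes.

[6,11,7,8,7,6,7,8,11,12,12]

lo=0 mid=0 hi=10
6<12: swap(0,0), lo=1 mid=1 ⇒ [6,11,7,8,7,12,6,7,8,11,12]
11<12: swap(1,1), lo=2 mid=2 ⇒ [6,11,7,8,7,12,6,7,8,11,12]
7<12: swap(2,2), lo=3 mid=3 ⇒ [6,11,7,8,7,12,6,7,8,11,12]
8<12: swap(3,3), lo=4 mid=4 ⇒ [6,11,7,8,7,12,6,7,8,11,12]
7<12: swap(4,4), lo=5 mid=5 ⇒ [6,11,7,8,7,12,6,7,8,11,12]
12=12: mid=6
6<12: swap(5,6), lo=6 mid=7 ⇒ [6,11,7,8,7,6,12,7,8,11,12]
7<12: swap(6,7), lo=7 mid=8 ⇒ [6,11,7,8,7,6,7,12,8,11,12]
8<12: swap(7,8), lo=8 mid=9 ⇒ [6,11,7,8,7,6,7,8,12,11,12]
11<12: swap(8,9), lo=9 mid=10 ⇒ [6,11,7,8,7,6,7,8,11,12,12]
12=12: mid=11
done. lo=9 hi=10; arr=[6,11,7,8,7,6,7,8,11,12,12]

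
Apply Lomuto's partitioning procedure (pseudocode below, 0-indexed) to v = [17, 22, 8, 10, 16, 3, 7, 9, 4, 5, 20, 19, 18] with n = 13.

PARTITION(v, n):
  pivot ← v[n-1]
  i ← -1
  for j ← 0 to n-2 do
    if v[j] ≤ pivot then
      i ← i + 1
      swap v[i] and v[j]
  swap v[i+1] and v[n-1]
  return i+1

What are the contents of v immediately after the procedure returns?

pivot=18, i=-1
j=0: 17≤18, i=0, swap(0,0) ⇒ [17, 22, 8, 10, 16, 3, 7, 9, 4, 5, 20, 19, 18]
j=1: 22>18, skip
j=2: 8≤18, i=1, swap(1,2) ⇒ [17, 8, 22, 10, 16, 3, 7, 9, 4, 5, 20, 19, 18]
j=3: 10≤18, i=2, swap(2,3) ⇒ [17, 8, 10, 22, 16, 3, 7, 9, 4, 5, 20, 19, 18]
j=4: 16≤18, i=3, swap(3,4) ⇒ [17, 8, 10, 16, 22, 3, 7, 9, 4, 5, 20, 19, 18]
j=5: 3≤18, i=4, swap(4,5) ⇒ [17, 8, 10, 16, 3, 22, 7, 9, 4, 5, 20, 19, 18]
j=6: 7≤18, i=5, swap(5,6) ⇒ [17, 8, 10, 16, 3, 7, 22, 9, 4, 5, 20, 19, 18]
j=7: 9≤18, i=6, swap(6,7) ⇒ [17, 8, 10, 16, 3, 7, 9, 22, 4, 5, 20, 19, 18]
j=8: 4≤18, i=7, swap(7,8) ⇒ [17, 8, 10, 16, 3, 7, 9, 4, 22, 5, 20, 19, 18]
j=9: 5≤18, i=8, swap(8,9) ⇒ [17, 8, 10, 16, 3, 7, 9, 4, 5, 22, 20, 19, 18]
j=10: 20>18, skip
j=11: 19>18, skip
swap(9,12) ⇒ [17, 8, 10, 16, 3, 7, 9, 4, 5, 18, 20, 19, 22]; return 9

[17, 8, 10, 16, 3, 7, 9, 4, 5, 18, 20, 19, 22]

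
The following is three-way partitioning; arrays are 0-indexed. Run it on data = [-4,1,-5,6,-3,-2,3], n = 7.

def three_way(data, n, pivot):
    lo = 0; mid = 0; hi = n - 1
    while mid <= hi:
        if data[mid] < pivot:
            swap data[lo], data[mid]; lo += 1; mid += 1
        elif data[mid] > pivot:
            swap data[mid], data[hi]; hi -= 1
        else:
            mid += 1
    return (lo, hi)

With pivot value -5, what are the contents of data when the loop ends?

[-5,1,6,-3,-2,3,-4]

pivot = -5; lo=0, mid=0, hi=6
data[mid]=-4>-5: swap data[0],data[6]; hi=5 → [3,1,-5,6,-3,-2,-4]
data[mid]=3>-5: swap data[0],data[5]; hi=4 → [-2,1,-5,6,-3,3,-4]
data[mid]=-2>-5: swap data[0],data[4]; hi=3 → [-3,1,-5,6,-2,3,-4]
data[mid]=-3>-5: swap data[0],data[3]; hi=2 → [6,1,-5,-3,-2,3,-4]
data[mid]=6>-5: swap data[0],data[2]; hi=1 → [-5,1,6,-3,-2,3,-4]
data[mid]=-5=-5: mid=1
data[mid]=1>-5: swap data[1],data[1]; hi=0 → [-5,1,6,-3,-2,3,-4]
end: lo=0, hi=0; data = [-5,1,6,-3,-2,3,-4]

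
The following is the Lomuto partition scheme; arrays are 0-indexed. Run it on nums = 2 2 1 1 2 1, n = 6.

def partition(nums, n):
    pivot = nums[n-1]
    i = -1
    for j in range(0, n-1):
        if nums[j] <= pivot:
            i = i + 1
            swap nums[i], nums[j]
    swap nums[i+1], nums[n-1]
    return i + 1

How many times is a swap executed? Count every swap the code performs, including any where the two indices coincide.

3

pivot=1, i=-1
j=0: 2>1, skip
j=1: 2>1, skip
j=2: 1≤1, i=0, swap(0,2) ⇒ 1 2 2 1 2 1
j=3: 1≤1, i=1, swap(1,3) ⇒ 1 1 2 2 2 1
j=4: 2>1, skip
swap(2,5) ⇒ 1 1 1 2 2 2; return 2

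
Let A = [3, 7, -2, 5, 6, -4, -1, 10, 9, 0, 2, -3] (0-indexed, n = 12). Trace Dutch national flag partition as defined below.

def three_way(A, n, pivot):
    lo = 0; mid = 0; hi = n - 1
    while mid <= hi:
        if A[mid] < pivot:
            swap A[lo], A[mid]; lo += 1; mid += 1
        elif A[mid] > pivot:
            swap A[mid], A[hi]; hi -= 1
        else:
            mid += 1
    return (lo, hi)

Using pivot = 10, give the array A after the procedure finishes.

pivot = 10; lo=0, mid=0, hi=11
A[mid]=3<10: swap A[0],A[0]; lo=1,mid=1 → [3, 7, -2, 5, 6, -4, -1, 10, 9, 0, 2, -3]
A[mid]=7<10: swap A[1],A[1]; lo=2,mid=2 → [3, 7, -2, 5, 6, -4, -1, 10, 9, 0, 2, -3]
A[mid]=-2<10: swap A[2],A[2]; lo=3,mid=3 → [3, 7, -2, 5, 6, -4, -1, 10, 9, 0, 2, -3]
A[mid]=5<10: swap A[3],A[3]; lo=4,mid=4 → [3, 7, -2, 5, 6, -4, -1, 10, 9, 0, 2, -3]
A[mid]=6<10: swap A[4],A[4]; lo=5,mid=5 → [3, 7, -2, 5, 6, -4, -1, 10, 9, 0, 2, -3]
A[mid]=-4<10: swap A[5],A[5]; lo=6,mid=6 → [3, 7, -2, 5, 6, -4, -1, 10, 9, 0, 2, -3]
A[mid]=-1<10: swap A[6],A[6]; lo=7,mid=7 → [3, 7, -2, 5, 6, -4, -1, 10, 9, 0, 2, -3]
A[mid]=10=10: mid=8
A[mid]=9<10: swap A[7],A[8]; lo=8,mid=9 → [3, 7, -2, 5, 6, -4, -1, 9, 10, 0, 2, -3]
A[mid]=0<10: swap A[8],A[9]; lo=9,mid=10 → [3, 7, -2, 5, 6, -4, -1, 9, 0, 10, 2, -3]
A[mid]=2<10: swap A[9],A[10]; lo=10,mid=11 → [3, 7, -2, 5, 6, -4, -1, 9, 0, 2, 10, -3]
A[mid]=-3<10: swap A[10],A[11]; lo=11,mid=12 → [3, 7, -2, 5, 6, -4, -1, 9, 0, 2, -3, 10]
end: lo=11, hi=11; A = [3, 7, -2, 5, 6, -4, -1, 9, 0, 2, -3, 10]

[3, 7, -2, 5, 6, -4, -1, 9, 0, 2, -3, 10]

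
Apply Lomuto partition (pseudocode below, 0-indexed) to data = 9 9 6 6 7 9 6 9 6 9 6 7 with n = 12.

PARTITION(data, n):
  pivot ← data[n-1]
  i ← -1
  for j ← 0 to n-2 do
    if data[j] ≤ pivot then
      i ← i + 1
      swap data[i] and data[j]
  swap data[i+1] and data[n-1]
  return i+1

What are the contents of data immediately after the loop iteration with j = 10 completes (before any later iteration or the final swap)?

pivot = data[11] = 7; i = -1
j=0: data[0]=9 > 7 → no swap
j=1: data[1]=9 > 7 → no swap
j=2: data[2]=6 ≤ 7 → i=0, swap data[0],data[2] → 6 9 9 6 7 9 6 9 6 9 6 7
j=3: data[3]=6 ≤ 7 → i=1, swap data[1],data[3] → 6 6 9 9 7 9 6 9 6 9 6 7
j=4: data[4]=7 ≤ 7 → i=2, swap data[2],data[4] → 6 6 7 9 9 9 6 9 6 9 6 7
j=5: data[5]=9 > 7 → no swap
j=6: data[6]=6 ≤ 7 → i=3, swap data[3],data[6] → 6 6 7 6 9 9 9 9 6 9 6 7
j=7: data[7]=9 > 7 → no swap
j=8: data[8]=6 ≤ 7 → i=4, swap data[4],data[8] → 6 6 7 6 6 9 9 9 9 9 6 7
j=9: data[9]=9 > 7 → no swap
j=10: data[10]=6 ≤ 7 → i=5, swap data[5],data[10] → 6 6 7 6 6 6 9 9 9 9 9 7
(after j=10) data = 6 6 7 6 6 6 9 9 9 9 9 7

6 6 7 6 6 6 9 9 9 9 9 7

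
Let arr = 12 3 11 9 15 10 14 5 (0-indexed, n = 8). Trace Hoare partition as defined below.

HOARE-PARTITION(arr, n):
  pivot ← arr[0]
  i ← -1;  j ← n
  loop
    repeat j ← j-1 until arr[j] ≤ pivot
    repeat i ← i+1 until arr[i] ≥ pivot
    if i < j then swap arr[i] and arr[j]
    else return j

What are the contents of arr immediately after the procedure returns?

5 3 11 9 10 15 14 12

pivot=12
j stops at 7 (5), i stops at 0 (12); swap ⇒ 5 3 11 9 15 10 14 12
j stops at 5 (10), i stops at 4 (15); swap ⇒ 5 3 11 9 10 15 14 12
j stops at 4, i stops at 5; i≥j ⇒ return 4. arr=5 3 11 9 10 15 14 12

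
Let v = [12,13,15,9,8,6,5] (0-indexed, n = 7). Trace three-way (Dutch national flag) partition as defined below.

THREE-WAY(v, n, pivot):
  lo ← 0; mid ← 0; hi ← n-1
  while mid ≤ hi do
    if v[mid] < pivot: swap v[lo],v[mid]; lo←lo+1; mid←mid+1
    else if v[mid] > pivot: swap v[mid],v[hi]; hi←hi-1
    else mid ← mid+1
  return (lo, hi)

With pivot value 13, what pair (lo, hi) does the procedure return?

pivot = 13; lo=0, mid=0, hi=6
v[mid]=12<13: swap v[0],v[0]; lo=1,mid=1 → [12,13,15,9,8,6,5]
v[mid]=13=13: mid=2
v[mid]=15>13: swap v[2],v[6]; hi=5 → [12,13,5,9,8,6,15]
v[mid]=5<13: swap v[1],v[2]; lo=2,mid=3 → [12,5,13,9,8,6,15]
v[mid]=9<13: swap v[2],v[3]; lo=3,mid=4 → [12,5,9,13,8,6,15]
v[mid]=8<13: swap v[3],v[4]; lo=4,mid=5 → [12,5,9,8,13,6,15]
v[mid]=6<13: swap v[4],v[5]; lo=5,mid=6 → [12,5,9,8,6,13,15]
end: lo=5, hi=5; v = [12,5,9,8,6,13,15]

(5, 5)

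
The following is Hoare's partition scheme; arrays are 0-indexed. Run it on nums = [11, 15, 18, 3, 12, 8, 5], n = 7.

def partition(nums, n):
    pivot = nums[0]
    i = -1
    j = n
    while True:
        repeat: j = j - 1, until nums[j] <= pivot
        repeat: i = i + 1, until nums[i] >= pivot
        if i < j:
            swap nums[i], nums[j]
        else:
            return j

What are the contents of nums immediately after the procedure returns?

[5, 8, 3, 18, 12, 15, 11]

pivot = nums[0] = 11; i = -1, j = 7
j→6 (nums[6]=5≤11), i→0 (nums[0]=11≥11); i<j, swap → [5, 15, 18, 3, 12, 8, 11]
j→5 (nums[5]=8≤11), i→1 (nums[1]=15≥11); i<j, swap → [5, 8, 18, 3, 12, 15, 11]
j→3 (nums[3]=3≤11), i→2 (nums[2]=18≥11); i<j, swap → [5, 8, 3, 18, 12, 15, 11]
j→2, i→3; i≥j, return j=2. nums = [5, 8, 3, 18, 12, 15, 11]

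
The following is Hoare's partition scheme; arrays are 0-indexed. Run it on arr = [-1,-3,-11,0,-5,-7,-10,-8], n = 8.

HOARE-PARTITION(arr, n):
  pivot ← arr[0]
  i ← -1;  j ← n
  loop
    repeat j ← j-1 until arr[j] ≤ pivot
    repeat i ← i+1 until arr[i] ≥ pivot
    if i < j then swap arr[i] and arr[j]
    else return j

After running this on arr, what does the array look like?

[-8,-3,-11,-10,-5,-7,0,-1]

pivot = arr[0] = -1; i = -1, j = 8
j→7 (arr[7]=-8≤-1), i→0 (arr[0]=-1≥-1); i<j, swap → [-8,-3,-11,0,-5,-7,-10,-1]
j→6 (arr[6]=-10≤-1), i→3 (arr[3]=0≥-1); i<j, swap → [-8,-3,-11,-10,-5,-7,0,-1]
j→5, i→6; i≥j, return j=5. arr = [-8,-3,-11,-10,-5,-7,0,-1]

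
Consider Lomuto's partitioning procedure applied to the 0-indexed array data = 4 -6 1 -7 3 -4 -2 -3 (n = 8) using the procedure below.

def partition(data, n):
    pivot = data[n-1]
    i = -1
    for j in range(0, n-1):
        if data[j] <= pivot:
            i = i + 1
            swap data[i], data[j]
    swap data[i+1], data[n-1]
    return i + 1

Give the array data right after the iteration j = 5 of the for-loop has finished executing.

pivot=-3, i=-1
j=0: 4>-3, skip
j=1: -6≤-3, i=0, swap(0,1) ⇒ -6 4 1 -7 3 -4 -2 -3
j=2: 1>-3, skip
j=3: -7≤-3, i=1, swap(1,3) ⇒ -6 -7 1 4 3 -4 -2 -3
j=4: 3>-3, skip
j=5: -4≤-3, i=2, swap(2,5) ⇒ -6 -7 -4 4 3 1 -2 -3
(after j=5) data = -6 -7 -4 4 3 1 -2 -3

-6 -7 -4 4 3 1 -2 -3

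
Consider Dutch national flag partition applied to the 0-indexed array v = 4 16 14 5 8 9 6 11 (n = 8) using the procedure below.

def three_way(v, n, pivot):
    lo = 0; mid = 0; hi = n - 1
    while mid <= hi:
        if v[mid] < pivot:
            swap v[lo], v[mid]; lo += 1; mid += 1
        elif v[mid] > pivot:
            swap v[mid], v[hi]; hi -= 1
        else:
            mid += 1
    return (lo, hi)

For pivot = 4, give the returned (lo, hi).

(0, 0)

lo=0 mid=0 hi=7
4=4: mid=1
16>4: swap(1,7), hi=6 ⇒ 4 11 14 5 8 9 6 16
11>4: swap(1,6), hi=5 ⇒ 4 6 14 5 8 9 11 16
6>4: swap(1,5), hi=4 ⇒ 4 9 14 5 8 6 11 16
9>4: swap(1,4), hi=3 ⇒ 4 8 14 5 9 6 11 16
8>4: swap(1,3), hi=2 ⇒ 4 5 14 8 9 6 11 16
5>4: swap(1,2), hi=1 ⇒ 4 14 5 8 9 6 11 16
14>4: swap(1,1), hi=0 ⇒ 4 14 5 8 9 6 11 16
done. lo=0 hi=0; v=4 14 5 8 9 6 11 16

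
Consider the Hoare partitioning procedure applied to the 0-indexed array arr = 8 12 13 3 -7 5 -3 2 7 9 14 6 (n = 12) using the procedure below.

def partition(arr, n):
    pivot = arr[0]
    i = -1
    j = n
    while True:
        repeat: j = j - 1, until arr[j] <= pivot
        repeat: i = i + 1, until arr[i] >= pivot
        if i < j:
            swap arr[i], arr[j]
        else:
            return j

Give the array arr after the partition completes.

6 7 2 3 -7 5 -3 13 12 9 14 8

pivot=8
j stops at 11 (6), i stops at 0 (8); swap ⇒ 6 12 13 3 -7 5 -3 2 7 9 14 8
j stops at 8 (7), i stops at 1 (12); swap ⇒ 6 7 13 3 -7 5 -3 2 12 9 14 8
j stops at 7 (2), i stops at 2 (13); swap ⇒ 6 7 2 3 -7 5 -3 13 12 9 14 8
j stops at 6, i stops at 7; i≥j ⇒ return 6. arr=6 7 2 3 -7 5 -3 13 12 9 14 8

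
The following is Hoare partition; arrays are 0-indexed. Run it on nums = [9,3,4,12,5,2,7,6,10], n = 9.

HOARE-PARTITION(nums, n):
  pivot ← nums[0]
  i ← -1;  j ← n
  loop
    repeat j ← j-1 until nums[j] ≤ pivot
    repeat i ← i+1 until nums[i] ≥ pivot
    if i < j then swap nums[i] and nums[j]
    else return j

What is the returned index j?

pivot = nums[0] = 9; i = -1, j = 9
j→7 (nums[7]=6≤9), i→0 (nums[0]=9≥9); i<j, swap → [6,3,4,12,5,2,7,9,10]
j→6 (nums[6]=7≤9), i→3 (nums[3]=12≥9); i<j, swap → [6,3,4,7,5,2,12,9,10]
j→5, i→6; i≥j, return j=5. nums = [6,3,4,7,5,2,12,9,10]

5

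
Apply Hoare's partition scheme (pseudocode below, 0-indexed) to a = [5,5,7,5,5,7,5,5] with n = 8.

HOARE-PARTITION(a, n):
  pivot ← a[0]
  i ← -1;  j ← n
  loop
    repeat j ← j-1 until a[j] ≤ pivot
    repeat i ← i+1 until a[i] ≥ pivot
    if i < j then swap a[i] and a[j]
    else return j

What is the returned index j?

pivot=5
j stops at 7 (5), i stops at 0 (5); swap ⇒ [5,5,7,5,5,7,5,5]
j stops at 6 (5), i stops at 1 (5); swap ⇒ [5,5,7,5,5,7,5,5]
j stops at 4 (5), i stops at 2 (7); swap ⇒ [5,5,5,5,7,7,5,5]
j stops at 3, i stops at 3; i≥j ⇒ return 3. a=[5,5,5,5,7,7,5,5]

3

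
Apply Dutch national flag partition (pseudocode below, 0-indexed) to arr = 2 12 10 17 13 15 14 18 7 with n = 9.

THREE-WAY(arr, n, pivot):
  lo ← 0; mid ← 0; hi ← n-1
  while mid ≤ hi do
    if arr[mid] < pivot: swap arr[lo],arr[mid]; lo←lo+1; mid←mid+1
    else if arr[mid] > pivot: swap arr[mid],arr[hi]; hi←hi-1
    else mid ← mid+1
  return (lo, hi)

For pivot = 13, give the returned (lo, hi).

lo=0 mid=0 hi=8
2<13: swap(0,0), lo=1 mid=1 ⇒ 2 12 10 17 13 15 14 18 7
12<13: swap(1,1), lo=2 mid=2 ⇒ 2 12 10 17 13 15 14 18 7
10<13: swap(2,2), lo=3 mid=3 ⇒ 2 12 10 17 13 15 14 18 7
17>13: swap(3,8), hi=7 ⇒ 2 12 10 7 13 15 14 18 17
7<13: swap(3,3), lo=4 mid=4 ⇒ 2 12 10 7 13 15 14 18 17
13=13: mid=5
15>13: swap(5,7), hi=6 ⇒ 2 12 10 7 13 18 14 15 17
18>13: swap(5,6), hi=5 ⇒ 2 12 10 7 13 14 18 15 17
14>13: swap(5,5), hi=4 ⇒ 2 12 10 7 13 14 18 15 17
done. lo=4 hi=4; arr=2 12 10 7 13 14 18 15 17

(4, 4)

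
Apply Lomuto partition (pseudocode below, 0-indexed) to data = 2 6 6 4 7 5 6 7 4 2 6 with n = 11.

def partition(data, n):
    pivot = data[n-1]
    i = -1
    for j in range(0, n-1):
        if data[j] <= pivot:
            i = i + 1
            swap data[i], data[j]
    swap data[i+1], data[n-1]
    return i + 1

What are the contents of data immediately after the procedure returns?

2 6 6 4 5 6 4 2 6 7 7

pivot = data[10] = 6; i = -1
j=0: data[0]=2 ≤ 6 → i=0, swap data[0],data[0] (no change) → 2 6 6 4 7 5 6 7 4 2 6
j=1: data[1]=6 ≤ 6 → i=1, swap data[1],data[1] (no change) → 2 6 6 4 7 5 6 7 4 2 6
j=2: data[2]=6 ≤ 6 → i=2, swap data[2],data[2] (no change) → 2 6 6 4 7 5 6 7 4 2 6
j=3: data[3]=4 ≤ 6 → i=3, swap data[3],data[3] (no change) → 2 6 6 4 7 5 6 7 4 2 6
j=4: data[4]=7 > 6 → no swap
j=5: data[5]=5 ≤ 6 → i=4, swap data[4],data[5] → 2 6 6 4 5 7 6 7 4 2 6
j=6: data[6]=6 ≤ 6 → i=5, swap data[5],data[6] → 2 6 6 4 5 6 7 7 4 2 6
j=7: data[7]=7 > 6 → no swap
j=8: data[8]=4 ≤ 6 → i=6, swap data[6],data[8] → 2 6 6 4 5 6 4 7 7 2 6
j=9: data[9]=2 ≤ 6 → i=7, swap data[7],data[9] → 2 6 6 4 5 6 4 2 7 7 6
final swap data[8],data[10] → 2 6 6 4 5 6 4 2 6 7 7; return 8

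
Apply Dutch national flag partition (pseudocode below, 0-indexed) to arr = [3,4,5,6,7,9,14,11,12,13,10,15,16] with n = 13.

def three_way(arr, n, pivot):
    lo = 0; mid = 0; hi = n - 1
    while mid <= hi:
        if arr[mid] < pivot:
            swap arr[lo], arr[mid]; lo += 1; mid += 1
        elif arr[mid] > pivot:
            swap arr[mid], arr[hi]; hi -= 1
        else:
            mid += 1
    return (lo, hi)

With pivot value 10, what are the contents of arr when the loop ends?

[3,4,5,6,7,9,10,12,13,11,15,16,14]

lo=0 mid=0 hi=12
3<10: swap(0,0), lo=1 mid=1 ⇒ [3,4,5,6,7,9,14,11,12,13,10,15,16]
4<10: swap(1,1), lo=2 mid=2 ⇒ [3,4,5,6,7,9,14,11,12,13,10,15,16]
5<10: swap(2,2), lo=3 mid=3 ⇒ [3,4,5,6,7,9,14,11,12,13,10,15,16]
6<10: swap(3,3), lo=4 mid=4 ⇒ [3,4,5,6,7,9,14,11,12,13,10,15,16]
7<10: swap(4,4), lo=5 mid=5 ⇒ [3,4,5,6,7,9,14,11,12,13,10,15,16]
9<10: swap(5,5), lo=6 mid=6 ⇒ [3,4,5,6,7,9,14,11,12,13,10,15,16]
14>10: swap(6,12), hi=11 ⇒ [3,4,5,6,7,9,16,11,12,13,10,15,14]
16>10: swap(6,11), hi=10 ⇒ [3,4,5,6,7,9,15,11,12,13,10,16,14]
15>10: swap(6,10), hi=9 ⇒ [3,4,5,6,7,9,10,11,12,13,15,16,14]
10=10: mid=7
11>10: swap(7,9), hi=8 ⇒ [3,4,5,6,7,9,10,13,12,11,15,16,14]
13>10: swap(7,8), hi=7 ⇒ [3,4,5,6,7,9,10,12,13,11,15,16,14]
12>10: swap(7,7), hi=6 ⇒ [3,4,5,6,7,9,10,12,13,11,15,16,14]
done. lo=6 hi=6; arr=[3,4,5,6,7,9,10,12,13,11,15,16,14]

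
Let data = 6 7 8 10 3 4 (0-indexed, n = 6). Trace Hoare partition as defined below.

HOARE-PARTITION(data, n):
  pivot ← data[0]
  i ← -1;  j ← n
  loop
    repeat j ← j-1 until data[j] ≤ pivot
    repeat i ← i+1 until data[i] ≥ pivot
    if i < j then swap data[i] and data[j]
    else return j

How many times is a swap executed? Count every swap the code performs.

2

pivot = data[0] = 6; i = -1, j = 6
j→5 (data[5]=4≤6), i→0 (data[0]=6≥6); i<j, swap → 4 7 8 10 3 6
j→4 (data[4]=3≤6), i→1 (data[1]=7≥6); i<j, swap → 4 3 8 10 7 6
j→1, i→2; i≥j, return j=1. data = 4 3 8 10 7 6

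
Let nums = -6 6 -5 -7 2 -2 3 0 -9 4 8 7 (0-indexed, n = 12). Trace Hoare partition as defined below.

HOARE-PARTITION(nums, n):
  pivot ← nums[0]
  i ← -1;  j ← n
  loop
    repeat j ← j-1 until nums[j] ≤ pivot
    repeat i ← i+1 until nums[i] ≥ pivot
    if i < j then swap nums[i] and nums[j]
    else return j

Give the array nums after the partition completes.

-9 -7 -5 6 2 -2 3 0 -6 4 8 7

pivot = nums[0] = -6; i = -1, j = 12
j→8 (nums[8]=-9≤-6), i→0 (nums[0]=-6≥-6); i<j, swap → -9 6 -5 -7 2 -2 3 0 -6 4 8 7
j→3 (nums[3]=-7≤-6), i→1 (nums[1]=6≥-6); i<j, swap → -9 -7 -5 6 2 -2 3 0 -6 4 8 7
j→1, i→2; i≥j, return j=1. nums = -9 -7 -5 6 2 -2 3 0 -6 4 8 7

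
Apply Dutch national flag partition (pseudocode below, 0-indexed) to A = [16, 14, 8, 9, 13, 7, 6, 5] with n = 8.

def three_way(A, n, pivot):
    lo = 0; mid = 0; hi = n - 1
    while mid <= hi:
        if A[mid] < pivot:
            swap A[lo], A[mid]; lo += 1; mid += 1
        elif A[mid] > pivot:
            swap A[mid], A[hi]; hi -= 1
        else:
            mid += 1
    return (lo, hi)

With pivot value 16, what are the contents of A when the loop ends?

pivot = 16; lo=0, mid=0, hi=7
A[mid]=16=16: mid=1
A[mid]=14<16: swap A[0],A[1]; lo=1,mid=2 → [14, 16, 8, 9, 13, 7, 6, 5]
A[mid]=8<16: swap A[1],A[2]; lo=2,mid=3 → [14, 8, 16, 9, 13, 7, 6, 5]
A[mid]=9<16: swap A[2],A[3]; lo=3,mid=4 → [14, 8, 9, 16, 13, 7, 6, 5]
A[mid]=13<16: swap A[3],A[4]; lo=4,mid=5 → [14, 8, 9, 13, 16, 7, 6, 5]
A[mid]=7<16: swap A[4],A[5]; lo=5,mid=6 → [14, 8, 9, 13, 7, 16, 6, 5]
A[mid]=6<16: swap A[5],A[6]; lo=6,mid=7 → [14, 8, 9, 13, 7, 6, 16, 5]
A[mid]=5<16: swap A[6],A[7]; lo=7,mid=8 → [14, 8, 9, 13, 7, 6, 5, 16]
end: lo=7, hi=7; A = [14, 8, 9, 13, 7, 6, 5, 16]

[14, 8, 9, 13, 7, 6, 5, 16]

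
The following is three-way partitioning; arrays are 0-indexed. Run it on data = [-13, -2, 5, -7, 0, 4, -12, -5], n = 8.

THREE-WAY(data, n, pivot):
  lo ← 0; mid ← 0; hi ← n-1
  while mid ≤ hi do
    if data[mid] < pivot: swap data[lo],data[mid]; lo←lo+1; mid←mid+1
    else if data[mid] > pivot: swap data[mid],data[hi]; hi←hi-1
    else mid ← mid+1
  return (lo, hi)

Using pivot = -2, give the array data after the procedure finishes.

pivot = -2; lo=0, mid=0, hi=7
data[mid]=-13<-2: swap data[0],data[0]; lo=1,mid=1 → [-13, -2, 5, -7, 0, 4, -12, -5]
data[mid]=-2=-2: mid=2
data[mid]=5>-2: swap data[2],data[7]; hi=6 → [-13, -2, -5, -7, 0, 4, -12, 5]
data[mid]=-5<-2: swap data[1],data[2]; lo=2,mid=3 → [-13, -5, -2, -7, 0, 4, -12, 5]
data[mid]=-7<-2: swap data[2],data[3]; lo=3,mid=4 → [-13, -5, -7, -2, 0, 4, -12, 5]
data[mid]=0>-2: swap data[4],data[6]; hi=5 → [-13, -5, -7, -2, -12, 4, 0, 5]
data[mid]=-12<-2: swap data[3],data[4]; lo=4,mid=5 → [-13, -5, -7, -12, -2, 4, 0, 5]
data[mid]=4>-2: swap data[5],data[5]; hi=4 → [-13, -5, -7, -12, -2, 4, 0, 5]
end: lo=4, hi=4; data = [-13, -5, -7, -12, -2, 4, 0, 5]

[-13, -5, -7, -12, -2, 4, 0, 5]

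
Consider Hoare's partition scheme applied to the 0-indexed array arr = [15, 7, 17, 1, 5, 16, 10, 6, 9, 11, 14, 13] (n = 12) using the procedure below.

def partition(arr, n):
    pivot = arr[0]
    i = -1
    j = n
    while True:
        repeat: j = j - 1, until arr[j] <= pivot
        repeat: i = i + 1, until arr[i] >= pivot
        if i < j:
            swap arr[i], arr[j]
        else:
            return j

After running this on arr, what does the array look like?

[13, 7, 14, 1, 5, 11, 10, 6, 9, 16, 17, 15]

pivot=15
j stops at 11 (13), i stops at 0 (15); swap ⇒ [13, 7, 17, 1, 5, 16, 10, 6, 9, 11, 14, 15]
j stops at 10 (14), i stops at 2 (17); swap ⇒ [13, 7, 14, 1, 5, 16, 10, 6, 9, 11, 17, 15]
j stops at 9 (11), i stops at 5 (16); swap ⇒ [13, 7, 14, 1, 5, 11, 10, 6, 9, 16, 17, 15]
j stops at 8, i stops at 9; i≥j ⇒ return 8. arr=[13, 7, 14, 1, 5, 11, 10, 6, 9, 16, 17, 15]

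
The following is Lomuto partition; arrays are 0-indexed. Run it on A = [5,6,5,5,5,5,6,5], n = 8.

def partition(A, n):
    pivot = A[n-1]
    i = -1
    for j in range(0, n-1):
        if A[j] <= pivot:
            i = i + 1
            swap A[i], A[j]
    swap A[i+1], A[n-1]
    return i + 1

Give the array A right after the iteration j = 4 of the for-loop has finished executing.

[5,5,5,5,6,5,6,5]

pivot = A[7] = 5; i = -1
j=0: A[0]=5 ≤ 5 → i=0, swap A[0],A[0] (no change) → [5,6,5,5,5,5,6,5]
j=1: A[1]=6 > 5 → no swap
j=2: A[2]=5 ≤ 5 → i=1, swap A[1],A[2] → [5,5,6,5,5,5,6,5]
j=3: A[3]=5 ≤ 5 → i=2, swap A[2],A[3] → [5,5,5,6,5,5,6,5]
j=4: A[4]=5 ≤ 5 → i=3, swap A[3],A[4] → [5,5,5,5,6,5,6,5]
(after j=4) A = [5,5,5,5,6,5,6,5]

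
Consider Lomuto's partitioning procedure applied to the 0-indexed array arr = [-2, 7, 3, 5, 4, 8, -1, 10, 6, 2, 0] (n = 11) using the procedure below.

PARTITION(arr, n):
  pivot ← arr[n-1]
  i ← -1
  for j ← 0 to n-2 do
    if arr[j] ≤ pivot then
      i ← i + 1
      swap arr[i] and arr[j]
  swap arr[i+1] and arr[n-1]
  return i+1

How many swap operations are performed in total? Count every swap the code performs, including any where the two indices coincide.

3

pivot=0, i=-1
j=0: -2≤0, i=0, swap(0,0) ⇒ [-2, 7, 3, 5, 4, 8, -1, 10, 6, 2, 0]
j=1: 7>0, skip
j=2: 3>0, skip
j=3: 5>0, skip
j=4: 4>0, skip
j=5: 8>0, skip
j=6: -1≤0, i=1, swap(1,6) ⇒ [-2, -1, 3, 5, 4, 8, 7, 10, 6, 2, 0]
j=7: 10>0, skip
j=8: 6>0, skip
j=9: 2>0, skip
swap(2,10) ⇒ [-2, -1, 0, 5, 4, 8, 7, 10, 6, 2, 3]; return 2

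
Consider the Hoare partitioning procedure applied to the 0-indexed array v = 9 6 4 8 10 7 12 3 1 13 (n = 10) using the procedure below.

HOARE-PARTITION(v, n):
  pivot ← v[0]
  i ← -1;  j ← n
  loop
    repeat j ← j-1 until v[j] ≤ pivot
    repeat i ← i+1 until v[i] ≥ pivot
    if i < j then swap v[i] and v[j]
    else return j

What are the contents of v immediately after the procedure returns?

1 6 4 8 3 7 12 10 9 13

pivot=9
j stops at 8 (1), i stops at 0 (9); swap ⇒ 1 6 4 8 10 7 12 3 9 13
j stops at 7 (3), i stops at 4 (10); swap ⇒ 1 6 4 8 3 7 12 10 9 13
j stops at 5, i stops at 6; i≥j ⇒ return 5. v=1 6 4 8 3 7 12 10 9 13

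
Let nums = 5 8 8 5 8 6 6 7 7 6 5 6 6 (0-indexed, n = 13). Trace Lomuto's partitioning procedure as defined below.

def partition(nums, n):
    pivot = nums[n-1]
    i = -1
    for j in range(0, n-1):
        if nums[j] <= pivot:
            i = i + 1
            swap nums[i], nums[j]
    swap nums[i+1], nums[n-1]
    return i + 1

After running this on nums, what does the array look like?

5 5 6 6 6 5 6 6 7 8 8 8 7

pivot=6, i=-1
j=0: 5≤6, i=0, swap(0,0) ⇒ 5 8 8 5 8 6 6 7 7 6 5 6 6
j=1: 8>6, skip
j=2: 8>6, skip
j=3: 5≤6, i=1, swap(1,3) ⇒ 5 5 8 8 8 6 6 7 7 6 5 6 6
j=4: 8>6, skip
j=5: 6≤6, i=2, swap(2,5) ⇒ 5 5 6 8 8 8 6 7 7 6 5 6 6
j=6: 6≤6, i=3, swap(3,6) ⇒ 5 5 6 6 8 8 8 7 7 6 5 6 6
j=7: 7>6, skip
j=8: 7>6, skip
j=9: 6≤6, i=4, swap(4,9) ⇒ 5 5 6 6 6 8 8 7 7 8 5 6 6
j=10: 5≤6, i=5, swap(5,10) ⇒ 5 5 6 6 6 5 8 7 7 8 8 6 6
j=11: 6≤6, i=6, swap(6,11) ⇒ 5 5 6 6 6 5 6 7 7 8 8 8 6
swap(7,12) ⇒ 5 5 6 6 6 5 6 6 7 8 8 8 7; return 7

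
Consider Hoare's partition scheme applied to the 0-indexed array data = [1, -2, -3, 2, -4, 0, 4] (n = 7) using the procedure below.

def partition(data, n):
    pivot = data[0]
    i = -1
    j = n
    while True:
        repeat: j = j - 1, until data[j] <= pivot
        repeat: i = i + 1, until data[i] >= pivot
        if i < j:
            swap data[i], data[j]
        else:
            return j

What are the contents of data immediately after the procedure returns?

pivot=1
j stops at 5 (0), i stops at 0 (1); swap ⇒ [0, -2, -3, 2, -4, 1, 4]
j stops at 4 (-4), i stops at 3 (2); swap ⇒ [0, -2, -3, -4, 2, 1, 4]
j stops at 3, i stops at 4; i≥j ⇒ return 3. data=[0, -2, -3, -4, 2, 1, 4]

[0, -2, -3, -4, 2, 1, 4]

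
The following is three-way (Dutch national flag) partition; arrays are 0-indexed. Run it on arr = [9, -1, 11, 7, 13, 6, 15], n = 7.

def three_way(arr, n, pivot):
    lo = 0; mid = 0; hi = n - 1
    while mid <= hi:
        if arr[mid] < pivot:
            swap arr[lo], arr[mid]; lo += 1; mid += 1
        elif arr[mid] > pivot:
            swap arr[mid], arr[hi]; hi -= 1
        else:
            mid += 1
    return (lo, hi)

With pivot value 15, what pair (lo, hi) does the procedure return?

(6, 6)

lo=0 mid=0 hi=6
9<15: swap(0,0), lo=1 mid=1 ⇒ [9, -1, 11, 7, 13, 6, 15]
-1<15: swap(1,1), lo=2 mid=2 ⇒ [9, -1, 11, 7, 13, 6, 15]
11<15: swap(2,2), lo=3 mid=3 ⇒ [9, -1, 11, 7, 13, 6, 15]
7<15: swap(3,3), lo=4 mid=4 ⇒ [9, -1, 11, 7, 13, 6, 15]
13<15: swap(4,4), lo=5 mid=5 ⇒ [9, -1, 11, 7, 13, 6, 15]
6<15: swap(5,5), lo=6 mid=6 ⇒ [9, -1, 11, 7, 13, 6, 15]
15=15: mid=7
done. lo=6 hi=6; arr=[9, -1, 11, 7, 13, 6, 15]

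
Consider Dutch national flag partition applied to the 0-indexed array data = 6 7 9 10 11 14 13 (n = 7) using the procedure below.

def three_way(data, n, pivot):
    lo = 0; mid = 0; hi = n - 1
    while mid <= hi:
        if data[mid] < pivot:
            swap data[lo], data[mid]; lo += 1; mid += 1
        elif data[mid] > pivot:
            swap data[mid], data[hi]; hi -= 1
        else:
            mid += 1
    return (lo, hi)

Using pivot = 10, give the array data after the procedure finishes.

lo=0 mid=0 hi=6
6<10: swap(0,0), lo=1 mid=1 ⇒ 6 7 9 10 11 14 13
7<10: swap(1,1), lo=2 mid=2 ⇒ 6 7 9 10 11 14 13
9<10: swap(2,2), lo=3 mid=3 ⇒ 6 7 9 10 11 14 13
10=10: mid=4
11>10: swap(4,6), hi=5 ⇒ 6 7 9 10 13 14 11
13>10: swap(4,5), hi=4 ⇒ 6 7 9 10 14 13 11
14>10: swap(4,4), hi=3 ⇒ 6 7 9 10 14 13 11
done. lo=3 hi=3; data=6 7 9 10 14 13 11

6 7 9 10 14 13 11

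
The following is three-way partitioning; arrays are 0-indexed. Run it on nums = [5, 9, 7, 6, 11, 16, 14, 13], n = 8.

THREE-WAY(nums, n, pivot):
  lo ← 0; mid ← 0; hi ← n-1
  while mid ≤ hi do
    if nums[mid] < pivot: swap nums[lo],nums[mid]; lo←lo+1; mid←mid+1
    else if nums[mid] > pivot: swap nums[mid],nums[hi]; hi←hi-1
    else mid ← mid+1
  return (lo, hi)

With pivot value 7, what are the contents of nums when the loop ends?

lo=0 mid=0 hi=7
5<7: swap(0,0), lo=1 mid=1 ⇒ [5, 9, 7, 6, 11, 16, 14, 13]
9>7: swap(1,7), hi=6 ⇒ [5, 13, 7, 6, 11, 16, 14, 9]
13>7: swap(1,6), hi=5 ⇒ [5, 14, 7, 6, 11, 16, 13, 9]
14>7: swap(1,5), hi=4 ⇒ [5, 16, 7, 6, 11, 14, 13, 9]
16>7: swap(1,4), hi=3 ⇒ [5, 11, 7, 6, 16, 14, 13, 9]
11>7: swap(1,3), hi=2 ⇒ [5, 6, 7, 11, 16, 14, 13, 9]
6<7: swap(1,1), lo=2 mid=2 ⇒ [5, 6, 7, 11, 16, 14, 13, 9]
7=7: mid=3
done. lo=2 hi=2; nums=[5, 6, 7, 11, 16, 14, 13, 9]

[5, 6, 7, 11, 16, 14, 13, 9]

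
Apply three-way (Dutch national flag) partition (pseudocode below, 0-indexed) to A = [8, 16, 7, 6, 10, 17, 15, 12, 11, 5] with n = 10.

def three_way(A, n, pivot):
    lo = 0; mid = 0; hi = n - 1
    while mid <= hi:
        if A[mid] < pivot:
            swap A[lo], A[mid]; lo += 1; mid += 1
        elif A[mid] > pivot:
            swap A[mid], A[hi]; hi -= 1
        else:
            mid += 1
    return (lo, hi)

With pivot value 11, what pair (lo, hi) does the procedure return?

pivot = 11; lo=0, mid=0, hi=9
A[mid]=8<11: swap A[0],A[0]; lo=1,mid=1 → [8, 16, 7, 6, 10, 17, 15, 12, 11, 5]
A[mid]=16>11: swap A[1],A[9]; hi=8 → [8, 5, 7, 6, 10, 17, 15, 12, 11, 16]
A[mid]=5<11: swap A[1],A[1]; lo=2,mid=2 → [8, 5, 7, 6, 10, 17, 15, 12, 11, 16]
A[mid]=7<11: swap A[2],A[2]; lo=3,mid=3 → [8, 5, 7, 6, 10, 17, 15, 12, 11, 16]
A[mid]=6<11: swap A[3],A[3]; lo=4,mid=4 → [8, 5, 7, 6, 10, 17, 15, 12, 11, 16]
A[mid]=10<11: swap A[4],A[4]; lo=5,mid=5 → [8, 5, 7, 6, 10, 17, 15, 12, 11, 16]
A[mid]=17>11: swap A[5],A[8]; hi=7 → [8, 5, 7, 6, 10, 11, 15, 12, 17, 16]
A[mid]=11=11: mid=6
A[mid]=15>11: swap A[6],A[7]; hi=6 → [8, 5, 7, 6, 10, 11, 12, 15, 17, 16]
A[mid]=12>11: swap A[6],A[6]; hi=5 → [8, 5, 7, 6, 10, 11, 12, 15, 17, 16]
end: lo=5, hi=5; A = [8, 5, 7, 6, 10, 11, 12, 15, 17, 16]

(5, 5)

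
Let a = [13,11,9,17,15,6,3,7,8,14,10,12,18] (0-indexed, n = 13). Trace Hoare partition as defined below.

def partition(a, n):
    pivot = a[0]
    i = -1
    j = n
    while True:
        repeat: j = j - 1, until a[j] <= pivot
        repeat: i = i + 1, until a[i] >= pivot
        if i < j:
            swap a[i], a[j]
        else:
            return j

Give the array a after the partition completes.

pivot = a[0] = 13; i = -1, j = 13
j→11 (a[11]=12≤13), i→0 (a[0]=13≥13); i<j, swap → [12,11,9,17,15,6,3,7,8,14,10,13,18]
j→10 (a[10]=10≤13), i→3 (a[3]=17≥13); i<j, swap → [12,11,9,10,15,6,3,7,8,14,17,13,18]
j→8 (a[8]=8≤13), i→4 (a[4]=15≥13); i<j, swap → [12,11,9,10,8,6,3,7,15,14,17,13,18]
j→7, i→8; i≥j, return j=7. a = [12,11,9,10,8,6,3,7,15,14,17,13,18]

[12,11,9,10,8,6,3,7,15,14,17,13,18]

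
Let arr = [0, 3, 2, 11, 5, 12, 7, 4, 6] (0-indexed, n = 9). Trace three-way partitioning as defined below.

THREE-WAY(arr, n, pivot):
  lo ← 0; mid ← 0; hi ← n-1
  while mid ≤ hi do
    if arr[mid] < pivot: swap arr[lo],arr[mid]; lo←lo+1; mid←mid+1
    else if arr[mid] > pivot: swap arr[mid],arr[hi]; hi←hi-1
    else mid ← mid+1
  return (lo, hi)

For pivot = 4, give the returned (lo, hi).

(3, 3)

lo=0 mid=0 hi=8
0<4: swap(0,0), lo=1 mid=1 ⇒ [0, 3, 2, 11, 5, 12, 7, 4, 6]
3<4: swap(1,1), lo=2 mid=2 ⇒ [0, 3, 2, 11, 5, 12, 7, 4, 6]
2<4: swap(2,2), lo=3 mid=3 ⇒ [0, 3, 2, 11, 5, 12, 7, 4, 6]
11>4: swap(3,8), hi=7 ⇒ [0, 3, 2, 6, 5, 12, 7, 4, 11]
6>4: swap(3,7), hi=6 ⇒ [0, 3, 2, 4, 5, 12, 7, 6, 11]
4=4: mid=4
5>4: swap(4,6), hi=5 ⇒ [0, 3, 2, 4, 7, 12, 5, 6, 11]
7>4: swap(4,5), hi=4 ⇒ [0, 3, 2, 4, 12, 7, 5, 6, 11]
12>4: swap(4,4), hi=3 ⇒ [0, 3, 2, 4, 12, 7, 5, 6, 11]
done. lo=3 hi=3; arr=[0, 3, 2, 4, 12, 7, 5, 6, 11]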